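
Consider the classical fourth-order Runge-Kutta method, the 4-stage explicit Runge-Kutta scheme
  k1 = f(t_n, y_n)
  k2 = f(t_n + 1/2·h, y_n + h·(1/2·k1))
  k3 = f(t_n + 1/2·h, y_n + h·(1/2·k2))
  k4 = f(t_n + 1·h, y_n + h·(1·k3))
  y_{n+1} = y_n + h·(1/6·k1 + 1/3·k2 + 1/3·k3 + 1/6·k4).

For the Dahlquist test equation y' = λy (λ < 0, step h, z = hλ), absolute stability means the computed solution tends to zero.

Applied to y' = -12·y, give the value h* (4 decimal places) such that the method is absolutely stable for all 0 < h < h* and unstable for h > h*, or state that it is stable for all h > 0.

Test eqn y'=λy, z=hλ:
  order 4, 4-stage ⇒ R(z)=1+z+z^2/2+z^3/6+z^4/24
  (e.g. R(-1.64)=0.27106, |R|=0.27106)

Need |R(x)|<1, x<0.
x=-1.64: |R|=0.2711
|R(-2.37)|=0.5343 |R(-1.96)|=0.3208 |R(-0.68)|=0.5077
Bisect:
  x_lo=-3.1253 |R|=1.6459  x_hi=-0.0533 |R|=0.9481
  mid=-1.58931 |R|=0.27041 →hi
  mid=-2.35730 |R|=0.52455 →hi
  mid=-2.74130 |R|=0.93567 →hi
  mid=-2.93330 |R|=1.24706 →lo
  mid=-2.83730 |R|=1.08128 →lo
  mid=-2.78930 |R|=1.00605 →lo
  mid=-2.76530 |R|=0.97027 →hi
  mid=-2.77730 |R|=0.98801 →hi
  mid=-2.78330 |R|=0.99700 →hi
  ...
  [-2.78536,-2.78517] ⇒ x*=-2.7853
Interval (-2.7853, 0).

(-2.7853,0); λ=-12 ⇒ h* = 0.2321.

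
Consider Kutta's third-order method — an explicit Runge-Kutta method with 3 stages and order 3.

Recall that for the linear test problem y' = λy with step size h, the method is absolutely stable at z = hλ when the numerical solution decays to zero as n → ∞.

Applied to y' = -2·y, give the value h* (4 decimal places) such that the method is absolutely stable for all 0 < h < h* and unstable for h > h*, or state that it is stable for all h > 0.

(-2.5127,0); λ=-2 ⇒ h* = 1.2564.

On y'=λy, z=hλ:
  order 3, 3-stage ⇒ R(z)=1+z+z^2/2+z^3/6
  (e.g. R(-1.65)=-0.03744, |R|=0.03744)

Find x<0 with |R(x)|<1.
x=-1.65: |R|=0.0374
|R(-2.39)|=0.8093 |R(-2.08)|=0.4166 |R(-0.98)|=0.3433
Bisect:
  x_lo=-3.3350 |R|=2.9559  x_hi=-0.1720 |R|=0.8420
  mid=-1.75346 |R|=0.11469 →hi
  mid=-2.54422 |R|=1.05251 →lo
  mid=-2.14884 |R|=0.49380 →hi
  mid=-2.34653 |R|=0.74684 →hi
  mid=-2.44538 |R|=0.89261 →hi
  mid=-2.49480 |R|=0.97073 →hi
  mid=-2.51951 |R|=1.01116 →lo
  mid=-2.50715 |R|=0.99083 →hi
  ...
  [-2.51275,-2.51256] ⇒ x*=-2.5127
Interval (-2.5127, 0).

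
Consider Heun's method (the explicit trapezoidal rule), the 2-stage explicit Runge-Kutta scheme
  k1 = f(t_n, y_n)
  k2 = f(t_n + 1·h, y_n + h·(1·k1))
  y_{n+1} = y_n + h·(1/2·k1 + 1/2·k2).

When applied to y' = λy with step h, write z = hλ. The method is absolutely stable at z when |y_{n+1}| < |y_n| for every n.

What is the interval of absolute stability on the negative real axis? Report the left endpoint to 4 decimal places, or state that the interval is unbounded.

z∈(-2.0000,0).

Test eqn y'=λy, z=hλ:
  order 2, 2-stage ⇒ R(z)=1+z+z^2/2
  (e.g. R(-1.52)=0.63520, |R|=0.63520)

Boundary: |R(x)|=1, x<0.
x=-1.52: |R|=0.6352
|R(-2.38)|=1.4522 |R(-1.48)|=0.6152 |R(-1.09)|=0.5040
Bisect:
  x_lo=-2.4506 |R|=1.5522  x_hi=-0.3687 |R|=0.6993
  mid=-1.40965 |R|=0.58391 →hi
  mid=-1.93015 |R|=0.93259 →hi
  mid=-2.19040 |R|=1.20852 →lo
  mid=-2.06027 |R|=1.06209 →lo
  mid=-1.99521 |R|=0.99522 →hi
  mid=-2.02774 |R|=1.02813 →lo
  mid=-2.01148 |R|=1.01154 →lo
  ...
  [-2.00004,-1.99991] ⇒ x*=-2.0000
So |R|<1 on (-2.0000, 0).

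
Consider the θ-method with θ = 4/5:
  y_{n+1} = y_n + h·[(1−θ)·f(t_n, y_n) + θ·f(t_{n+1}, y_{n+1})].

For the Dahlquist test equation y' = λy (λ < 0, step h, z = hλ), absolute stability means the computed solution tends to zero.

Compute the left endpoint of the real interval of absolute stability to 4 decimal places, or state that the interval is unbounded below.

With y'=λy (z=hλ):
  y_{n+1} = y_n + z·[1/5·y_n + 4/5·y_{n+1}] ⇒ (1 − 4/5z)y_{n+1} = (1 + 1/5z)y_n
  ⇒ R(z) = (1 + 1/5z)/(1 − 4/5z).

Boundary: |R(x)|=1, x<0.
x=-0.79: |R|=0.5159
x=-2: |R|=0.2308
x=-10: |R|=0.1111
x=-100: |R|=0.2346
θ=4/5≥1/2 ⇒ |1+1/5x|<|1−4/5x| ∀x<0 ⇒ stable on all of ℝ⁻.

unbounded; (−∞, 0).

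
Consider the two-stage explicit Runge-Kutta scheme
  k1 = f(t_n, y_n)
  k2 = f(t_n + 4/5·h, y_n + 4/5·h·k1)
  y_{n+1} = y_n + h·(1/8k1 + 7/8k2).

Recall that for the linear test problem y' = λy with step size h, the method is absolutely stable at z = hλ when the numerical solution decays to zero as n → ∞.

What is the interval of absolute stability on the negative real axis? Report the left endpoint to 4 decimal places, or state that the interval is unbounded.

z∈(-1.4286,0).

Set f=λy, z=hλ:
  k1=λy_n ⇒ h·k1=z·y_n;  k2=λ(1+4/5z)y_n ⇒ h·k2=z(1+4/5z)y_n
  y_{n+1}/y_n = 1 + 1/8z + 7/8z(1+4/5z) = 1 + z + 7/10z²
  so R(z) = 1 + z + 7/10z².

Need |R(x)|<1, x<0.
x=-1.76: |R|=1.4083
R=1: x+7/10x²=0 ⇒ x=−10/7=-1.4286; min R=1−1/(4·7/10)=0.6429>−1
Confirm numerically:
  x=-1.348: |R|=0.92397 <1
  x=-0.988: |R|=0.69530 <1
  x=-0.796: |R|=0.64753 <1
  x=-0.605: |R|=0.65122 <1
  x=-1.996: |R|=1.79281 >1
  x=-1.857: |R|=1.55691 >1
Interval (-1.4286, 0).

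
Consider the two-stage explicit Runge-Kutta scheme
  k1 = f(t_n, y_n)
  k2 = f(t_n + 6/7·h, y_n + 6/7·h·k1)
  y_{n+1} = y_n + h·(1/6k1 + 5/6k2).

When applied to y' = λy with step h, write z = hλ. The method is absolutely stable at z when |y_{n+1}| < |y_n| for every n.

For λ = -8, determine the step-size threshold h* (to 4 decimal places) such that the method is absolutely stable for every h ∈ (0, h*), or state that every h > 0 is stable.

Set f=λy, z=hλ:
  k1=λy_n ⇒ h·k1=z·y_n;  k2=λ(1+6/7z)y_n ⇒ h·k2=z(1+6/7z)y_n
  y_{n+1}/y_n = 1 + 1/6z + 5/6z(1+6/7z) = 1 + z + 5/7z²
  ⇒ R(z) = 1 + z + 5/7z².

Boundary: |R(x)|=1, x<0.
x=-1.54: |R|=1.1540
R=1: x+5/7x²=0 ⇒ x=−7/5=-1.4000; min R=1−1/(4·5/7)=0.6500>−1
Confirm numerically:
  x=-1.081: |R|=0.75369 <1
  x=-1.010: |R|=0.71864 <1
  x=-0.985: |R|=0.70802 <1
  x=-0.639: |R|=0.65266 <1
  x=-1.942: |R|=1.75183 >1
  x=-1.470: |R|=1.07350 >1
Stable set (-1.4000, 0).

(-1.4000,0); λ=-8 ⇒ h* = (7/5)/8 = 0.1750.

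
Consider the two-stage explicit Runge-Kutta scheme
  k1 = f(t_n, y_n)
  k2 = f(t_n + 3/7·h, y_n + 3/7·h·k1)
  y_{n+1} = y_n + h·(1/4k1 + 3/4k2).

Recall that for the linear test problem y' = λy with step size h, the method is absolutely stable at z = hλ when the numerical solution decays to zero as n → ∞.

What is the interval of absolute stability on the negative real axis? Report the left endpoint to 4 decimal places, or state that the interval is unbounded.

(-3.1111, 0).

With y'=λy (z=hλ):
  k1=λy_n ⇒ h·k1=z·y_n;  k2=λ(1+3/7z)y_n ⇒ h·k2=z(1+3/7z)y_n
  y_{n+1}/y_n = 1 + 1/4z + 3/4z(1+3/7z) = 1 + z + 9/28z²
  ⇒ R(z) = 1 + z + 9/28z².

Need |R(x)|<1, x<0.
x=-1.52: |R|=0.2226
R=1: x+9/28x²=0 ⇒ x=−28/9=-3.1111; min R=1−1/(4·9/28)=0.2222>−1
Confirm numerically:
  x=-2.619: |R|=0.58573 <1
  x=-2.005: |R|=0.28715 <1
  x=-1.996: |R|=0.28458 <1
  x=-1.969: |R|=0.27717 <1
  x=-3.508: |R|=1.44752 >1
  x=-3.285: |R|=1.18361 >1
So |R|<1 on (-3.1111, 0).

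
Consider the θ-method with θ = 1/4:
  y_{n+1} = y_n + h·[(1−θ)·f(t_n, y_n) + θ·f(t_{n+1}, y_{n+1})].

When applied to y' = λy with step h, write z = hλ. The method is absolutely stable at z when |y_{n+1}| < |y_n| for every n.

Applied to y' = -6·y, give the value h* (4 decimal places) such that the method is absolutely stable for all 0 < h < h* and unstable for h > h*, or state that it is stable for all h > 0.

(-4.0000,0); λ=-6 ⇒ h* = (4)/6 = 0.6667.

With y'=λy (z=hλ):
  y_{n+1} = y_n + z·[3/4·y_n + 1/4·y_{n+1}] ⇒ (1 − 1/4z)y_{n+1} = (1 + 3/4z)y_n
  so R(z) = (1 + 3/4z)/(1 − 1/4z).

Find x<0 with |R(x)|<1.
x=-0.37: |R|=0.6613
R=−1: 1+3/4x = −1+1/4x ⇒ -1/2x=2 ⇒ x=2/(-1/2)=-4.0000
Confirm numerically:
  x=-3.849: |R|=0.96152 <1
  x=-3.315: |R|=0.81271 <1
  x=-2.988: |R|=0.71036 <1
  x=-2.323: |R|=0.46956 <1
  x=-4.546: |R|=1.12778 >1
  x=-4.414: |R|=1.09841 >1
  x=-4.394: |R|=1.09388 >1
Interval (-4.0000, 0).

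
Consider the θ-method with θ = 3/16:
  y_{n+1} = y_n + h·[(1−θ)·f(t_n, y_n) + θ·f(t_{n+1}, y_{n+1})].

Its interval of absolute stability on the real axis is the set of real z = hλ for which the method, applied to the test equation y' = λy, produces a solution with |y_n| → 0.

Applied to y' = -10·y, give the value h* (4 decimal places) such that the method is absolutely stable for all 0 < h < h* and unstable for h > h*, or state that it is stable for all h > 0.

(-3.2000,0); λ=-10 ⇒ h* = (16/5)/10 = 0.3200.

Test eqn y'=λy, z=hλ:
  y_{n+1} = y_n + z·[13/16·y_n + 3/16·y_{n+1}] ⇒ (1 − 3/16z)y_{n+1} = (1 + 13/16z)y_n
  ⇒ R(z) = (1 + 13/16z)/(1 − 3/16z).

Solve |R(x)|<1 on ℝ⁻.
x=-1.4: |R|=0.1089
R=−1: 1+13/16x = −1+3/16x ⇒ -5/8x=2 ⇒ x=2/(-5/8)=-3.2000
Confirm numerically:
  x=-2.422: |R|=0.66561 <1
  x=-2.350: |R|=0.63124 <1
  x=-1.964: |R|=0.43541 <1
  x=-1.579: |R|=0.21831 <1
  x=-3.466: |R|=1.10077 >1
  x=-3.439: |R|=1.09082 >1
Stable set (-3.2000, 0).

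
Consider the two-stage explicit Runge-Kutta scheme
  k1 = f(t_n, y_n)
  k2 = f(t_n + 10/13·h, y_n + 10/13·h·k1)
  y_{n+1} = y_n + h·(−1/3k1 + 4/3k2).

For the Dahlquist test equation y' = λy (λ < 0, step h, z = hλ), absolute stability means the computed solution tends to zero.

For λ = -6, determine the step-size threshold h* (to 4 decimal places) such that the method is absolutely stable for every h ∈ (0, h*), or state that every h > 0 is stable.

Set f=λy, z=hλ:
  k1=λy_n ⇒ h·k1=z·y_n;  k2=λ(1+10/13z)y_n ⇒ h·k2=z(1+10/13z)y_n
  y_{n+1}/y_n = 1 − 1/3z + 4/3z(1+10/13z) = 1 + z + 40/39z²
  ⇒ R(z) = 1 + z + 40/39z².

Solve |R(x)|<1 on ℝ⁻.
x=-1.09: |R|=1.1286
R=1: x+40/39x²=0 ⇒ x=−39/40=-0.9750; min R=1−1/(4·40/39)=0.7562>−1
Confirm numerically:
  x=-0.788: |R|=0.84887 <1
  x=-0.731: |R|=0.81706 <1
  x=-0.548: |R|=0.76000 <1
  x=-1.492: |R|=1.79114 >1
  x=-1.434: |R|=1.67508 >1
Stable set (-0.9750, 0).

(-0.9750,0); λ=-6 ⇒ h* = (39/40)/6 = 0.1625.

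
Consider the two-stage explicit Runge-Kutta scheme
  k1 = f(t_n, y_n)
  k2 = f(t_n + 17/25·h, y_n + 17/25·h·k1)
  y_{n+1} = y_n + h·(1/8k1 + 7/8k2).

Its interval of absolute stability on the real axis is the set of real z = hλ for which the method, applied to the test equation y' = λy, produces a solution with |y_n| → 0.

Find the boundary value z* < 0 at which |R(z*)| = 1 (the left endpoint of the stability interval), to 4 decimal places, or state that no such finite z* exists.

left endpoint -1.6807.

With y'=λy (z=hλ):
  k1=λy_n ⇒ h·k1=z·y_n;  k2=λ(1+17/25z)y_n ⇒ h·k2=z(1+17/25z)y_n
  y_{n+1}/y_n = 1 + 1/8z + 7/8z(1+17/25z) = 1 + z + 119/200z²
  R(z) = 1 + z + 119/200z².

Find x<0 with |R(x)|<1.
x=-1.64: |R|=0.9603
R=1: x+119/200x²=0 ⇒ x=−200/119=-1.6807; min R=1−1/(4·119/200)=0.5798>−1
Confirm numerically:
  x=-1.160: |R|=0.64063 <1
  x=-0.982: |R|=0.59177 <1
  x=-0.875: |R|=0.58055 <1
  x=-0.832: |R|=0.57987 <1
  x=-2.132: |R|=1.57253 >1
  x=-1.977: |R|=1.34857 >1
  x=-1.840: |R|=1.17443 >1
Interval (-1.6807, 0).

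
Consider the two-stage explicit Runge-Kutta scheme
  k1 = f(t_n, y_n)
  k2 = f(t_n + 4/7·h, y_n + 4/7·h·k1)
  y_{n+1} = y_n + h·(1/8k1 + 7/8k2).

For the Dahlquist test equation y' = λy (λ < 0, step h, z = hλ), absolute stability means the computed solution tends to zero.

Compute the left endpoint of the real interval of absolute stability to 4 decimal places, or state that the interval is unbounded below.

On y'=λy, z=hλ:
  k1=λy_n ⇒ h·k1=z·y_n;  k2=λ(1+4/7z)y_n ⇒ h·k2=z(1+4/7z)y_n
  y_{n+1}/y_n = 1 + 1/8z + 7/8z(1+4/7z) = 1 + z + 1/2z²
  ⇒ R(z) = 1 + z + 1/2z².

Find x<0 with |R(x)|<1.
x=-0.31: |R|=0.7380
R=1: x+1/2x²=0 ⇒ x=−2=-2.0000; min R=1−1/(4·1/2)=0.5000>−1
Confirm numerically:
  x=-1.704: |R|=0.74781 <1
  x=-1.418: |R|=0.58736 <1
  x=-1.380: |R|=0.57220 <1
  x=-0.817: |R|=0.51674 <1
  x=-2.523: |R|=1.65976 >1
  x=-2.349: |R|=1.40990 >1
So |R|<1 on (-2.0000, 0).

left endpoint -2.0000.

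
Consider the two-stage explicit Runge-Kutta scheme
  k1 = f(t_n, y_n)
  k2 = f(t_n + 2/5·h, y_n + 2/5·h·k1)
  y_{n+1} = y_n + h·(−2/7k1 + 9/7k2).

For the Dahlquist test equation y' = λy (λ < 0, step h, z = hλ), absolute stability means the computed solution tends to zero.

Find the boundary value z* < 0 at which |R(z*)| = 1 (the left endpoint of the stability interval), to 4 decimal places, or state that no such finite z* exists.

left endpoint -1.9444.

Test eqn y'=λy, z=hλ:
  k1=λy_n ⇒ h·k1=z·y_n;  k2=λ(1+2/5z)y_n ⇒ h·k2=z(1+2/5z)y_n
  y_{n+1}/y_n = 1 − 2/7z + 9/7z(1+2/5z) = 1 + z + 18/35z²
  ⇒ R(z) = 1 + z + 18/35z².

Find x<0 with |R(x)|<1.
x=-1.38: |R|=0.5994
R=1: x+18/35x²=0 ⇒ x=−35/18=-1.9444; min R=1−1/(4·18/35)=0.5139>−1
Confirm numerically:
  x=-1.580: |R|=0.70386 <1
  x=-1.385: |R|=0.60152 <1
  x=-1.297: |R|=0.56814 <1
  x=-1.030: |R|=0.51561 <1
  x=-2.447: |R|=1.63244 >1
  x=-2.367: |R|=1.51438 >1
  x=-2.119: |R|=1.19023 >1
So |R|<1 on (-1.9444, 0).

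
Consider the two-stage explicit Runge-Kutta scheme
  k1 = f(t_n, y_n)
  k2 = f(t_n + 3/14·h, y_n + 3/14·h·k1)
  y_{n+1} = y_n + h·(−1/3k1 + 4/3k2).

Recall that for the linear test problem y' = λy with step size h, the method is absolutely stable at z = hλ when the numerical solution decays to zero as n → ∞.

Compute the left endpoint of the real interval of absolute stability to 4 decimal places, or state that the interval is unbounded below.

On y'=λy, z=hλ:
  k1=λy_n ⇒ h·k1=z·y_n;  k2=λ(1+3/14z)y_n ⇒ h·k2=z(1+3/14z)y_n
  y_{n+1}/y_n = 1 − 1/3z + 4/3z(1+3/14z) = 1 + z + 2/7z²
  so R(z) = 1 + z + 2/7z².

Boundary: |R(x)|=1, x<0.
x=-0.53: |R|=0.5503
R=1: x+2/7x²=0 ⇒ x=−7/2=-3.5000; min R=1−1/(4·2/7)=0.1250>−1
Confirm numerically:
  x=-3.405: |R|=0.90758 <1
  x=-2.475: |R|=0.27518 <1
  x=-2.304: |R|=0.21269 <1
  x=-4.062: |R|=1.65224 >1
  x=-3.928: |R|=1.48034 >1
  x=-3.607: |R|=1.11027 >1
So |R|<1 on (-3.5000, 0).

left endpoint -3.5000.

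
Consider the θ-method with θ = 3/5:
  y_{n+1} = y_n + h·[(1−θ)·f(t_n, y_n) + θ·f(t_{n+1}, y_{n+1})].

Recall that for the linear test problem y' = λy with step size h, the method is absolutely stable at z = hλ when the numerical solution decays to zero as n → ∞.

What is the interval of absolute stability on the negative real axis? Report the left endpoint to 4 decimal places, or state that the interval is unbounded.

Set f=λy, z=hλ:
  y_{n+1} = y_n + z·[2/5·y_n + 3/5·y_{n+1}] ⇒ (1 − 3/5z)y_{n+1} = (1 + 2/5z)y_n
  Hence R(z) = (1 + 2/5z)/(1 − 3/5z).

Find x<0 with |R(x)|<1.
x=-0.8: |R|=0.4595
x=-2: |R|=0.0909
x=-10: |R|=0.4286
x=-100: |R|=0.6393
θ=3/5≥1/2 ⇒ |1+2/5x|<|1−3/5x| ∀x<0 ⇒ stable on all of ℝ⁻.

unbounded; (−∞, 0).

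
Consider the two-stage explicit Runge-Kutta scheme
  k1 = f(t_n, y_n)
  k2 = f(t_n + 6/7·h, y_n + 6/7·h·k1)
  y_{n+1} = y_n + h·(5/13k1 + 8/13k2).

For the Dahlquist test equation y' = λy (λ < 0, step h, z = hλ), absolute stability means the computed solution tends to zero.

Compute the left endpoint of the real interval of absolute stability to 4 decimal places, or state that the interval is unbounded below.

left endpoint -1.8958.

With y'=λy (z=hλ):
  k1=λy_n ⇒ h·k1=z·y_n;  k2=λ(1+6/7z)y_n ⇒ h·k2=z(1+6/7z)y_n
  y_{n+1}/y_n = 1 + 5/13z + 8/13z(1+6/7z) = 1 + z + 48/91z²
  Hence R(z) = 1 + z + 48/91z².

Boundary: |R(x)|=1, x<0.
x=-1.23: |R|=0.5680
R=1: x+48/91x²=0 ⇒ x=−91/48=-1.8958; min R=1−1/(4·48/91)=0.5260>−1
Confirm numerically:
  x=-1.748: |R|=0.86369 <1
  x=-1.498: |R|=0.68565 <1
  x=-1.273: |R|=0.58178 <1
  x=-1.255: |R|=0.57578 <1
  x=-2.345: |R|=1.55558 >1
  x=-2.041: |R|=1.15628 >1
Stable set (-1.8958, 0).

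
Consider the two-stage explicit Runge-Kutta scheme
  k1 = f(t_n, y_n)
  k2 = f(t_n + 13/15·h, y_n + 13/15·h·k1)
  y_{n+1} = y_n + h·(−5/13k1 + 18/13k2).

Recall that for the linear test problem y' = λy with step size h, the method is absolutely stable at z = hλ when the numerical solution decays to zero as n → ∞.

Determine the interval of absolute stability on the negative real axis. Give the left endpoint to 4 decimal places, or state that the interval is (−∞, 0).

(-0.8333, 0).

With y'=λy (z=hλ):
  k1=λy_n ⇒ h·k1=z·y_n;  k2=λ(1+13/15z)y_n ⇒ h·k2=z(1+13/15z)y_n
  y_{n+1}/y_n = 1 − 5/13z + 18/13z(1+13/15z) = 1 + z + 6/5z²
  Hence R(z) = 1 + z + 6/5z².

Find x<0 with |R(x)|<1.
x=-1.48: |R|=2.1485
R=1: x+6/5x²=0 ⇒ x=−5/6=-0.8333; min R=1−1/(4·6/5)=0.7917>−1
Confirm numerically:
  x=-0.702: |R|=0.88936 <1
  x=-0.571: |R|=0.82025 <1
  x=-0.553: |R|=0.81397 <1
  x=-0.446: |R|=0.79270 <1
  x=-1.038: |R|=1.25493 >1
  x=-0.856: |R|=1.02328 >1
Stable set (-0.8333, 0).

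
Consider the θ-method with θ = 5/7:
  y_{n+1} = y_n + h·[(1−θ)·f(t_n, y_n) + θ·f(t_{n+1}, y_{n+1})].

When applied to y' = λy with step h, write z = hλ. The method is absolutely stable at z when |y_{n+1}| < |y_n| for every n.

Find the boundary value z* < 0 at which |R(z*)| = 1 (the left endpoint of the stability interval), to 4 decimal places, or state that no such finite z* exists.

Test eqn y'=λy, z=hλ:
  y_{n+1} = y_n + z·[2/7·y_n + 5/7·y_{n+1}] ⇒ (1 − 5/7z)y_{n+1} = (1 + 2/7z)y_n
  ⇒ R(z) = (1 + 2/7z)/(1 − 5/7z).

Find x<0 with |R(x)|<1.
x=-1.42: |R|=0.2950
x=-2: |R|=0.1765
x=-10: |R|=0.2281
x=-100: |R|=0.3807
θ=5/7≥1/2 ⇒ |1+2/7x|<|1−5/7x| ∀x<0 ⇒ interval (−∞,0).

unbounded; (−∞, 0).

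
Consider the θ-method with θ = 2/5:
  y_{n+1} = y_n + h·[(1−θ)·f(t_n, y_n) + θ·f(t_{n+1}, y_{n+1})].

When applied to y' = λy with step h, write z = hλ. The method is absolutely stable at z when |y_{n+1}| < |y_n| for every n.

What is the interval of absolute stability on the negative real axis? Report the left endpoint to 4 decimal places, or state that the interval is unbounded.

Set f=λy, z=hλ:
  y_{n+1} = y_n + z·[3/5·y_n + 2/5·y_{n+1}] ⇒ (1 − 2/5z)y_{n+1} = (1 + 3/5z)y_n
  Hence R(z) = (1 + 3/5z)/(1 − 2/5z).

Boundary: |R(x)|=1, x<0.
x=-1.03: |R|=0.2705
R=−1: 1+3/5x = −1+2/5x ⇒ -1/5x=2 ⇒ x=2/(-1/5)=-10.0000
Confirm numerically:
  x=-9.972: |R|=0.99888 <1
  x=-8.745: |R|=0.94420 <1
  x=-8.371: |R|=0.92508 <1
  x=-7.168: |R|=0.85354 <1
  x=-10.373: |R|=1.01449 >1
  x=-10.207: |R|=1.00815 >1
  x=-10.144: |R|=1.00569 >1
So |R|<1 on (-10.0000, 0).

(-10.0000, 0).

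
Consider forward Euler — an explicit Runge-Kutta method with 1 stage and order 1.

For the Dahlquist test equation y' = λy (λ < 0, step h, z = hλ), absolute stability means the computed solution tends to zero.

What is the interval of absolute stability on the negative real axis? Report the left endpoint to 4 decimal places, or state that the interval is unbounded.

(-2.0000, 0).

Set f=λy, z=hλ:
  order 1, 1-stage ⇒ R(z)=1+z
  (e.g. R(-0.68)=0.32000, |R|=0.32000)

Need |R(x)|<1, x<0.
x=-0.68: |R|=0.3200
|R(-2.18)|=1.1800 |R(-0.64)|=0.3600 |R(-0.62)|=0.3800
Bisect:
  x_lo=-2.3816 |R|=1.3816  x_hi=-0.2826 |R|=0.7174
  mid=-1.33209 |R|=0.33209 →hi
  mid=-1.85684 |R|=0.85684 →hi
  mid=-2.11922 |R|=1.11922 →lo
  mid=-1.98803 |R|=0.98803 →hi
  mid=-2.05363 |R|=1.05363 →lo
  mid=-2.02083 |R|=1.02083 →lo
  mid=-2.00443 |R|=1.00443 →lo
  ...
  [-2.00007,-1.99995] ⇒ x*=-2.0000
So |R|<1 on (-2.0000, 0).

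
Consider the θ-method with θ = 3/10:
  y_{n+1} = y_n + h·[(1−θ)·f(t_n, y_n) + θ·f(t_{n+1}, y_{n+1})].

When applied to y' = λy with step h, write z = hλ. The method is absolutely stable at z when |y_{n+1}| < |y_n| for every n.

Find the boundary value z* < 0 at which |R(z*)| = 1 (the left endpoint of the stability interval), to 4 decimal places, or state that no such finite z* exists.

left endpoint -5.0000.

With y'=λy (z=hλ):
  y_{n+1} = y_n + z·[7/10·y_n + 3/10·y_{n+1}] ⇒ (1 − 3/10z)y_{n+1} = (1 + 7/10z)y_n
  ⇒ R(z) = (1 + 7/10z)/(1 − 3/10z).

Need |R(x)|<1, x<0.
x=-1.14: |R|=0.1505
R=−1: 1+7/10x = −1+3/10x ⇒ -2/5x=2 ⇒ x=2/(-2/5)=-5.0000
Confirm numerically:
  x=-2.321: |R|=0.36827 <1
  x=-2.131: |R|=0.29995 <1
  x=-2.110: |R|=0.29210 <1
  x=-5.450: |R|=1.06831 >1
  x=-5.383: |R|=1.05859 >1
Stable set (-5.0000, 0).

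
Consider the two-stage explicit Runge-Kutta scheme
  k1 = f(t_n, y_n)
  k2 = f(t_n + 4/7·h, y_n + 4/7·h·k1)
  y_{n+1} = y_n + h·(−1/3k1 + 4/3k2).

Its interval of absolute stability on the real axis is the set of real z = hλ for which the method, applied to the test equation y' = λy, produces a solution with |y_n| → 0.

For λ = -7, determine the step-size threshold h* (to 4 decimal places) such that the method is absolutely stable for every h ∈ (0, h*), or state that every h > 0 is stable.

Set f=λy, z=hλ:
  k1=λy_n ⇒ h·k1=z·y_n;  k2=λ(1+4/7z)y_n ⇒ h·k2=z(1+4/7z)y_n
  y_{n+1}/y_n = 1 − 1/3z + 4/3z(1+4/7z) = 1 + z + 16/21z²
  ⇒ R(z) = 1 + z + 16/21z².

Boundary: |R(x)|=1, x<0.
x=-0.98: |R|=0.7517
R=1: x+16/21x²=0 ⇒ x=−21/16=-1.3125; min R=1−1/(4·16/21)=0.6719>−1
Confirm numerically:
  x=-1.149: |R|=0.85687 <1
  x=-0.991: |R|=0.75725 <1
  x=-0.852: |R|=0.70107 <1
  x=-0.842: |R|=0.69816 <1
  x=-1.540: |R|=1.26693 >1
  x=-1.484: |R|=1.19391 >1
So |R|<1 on (-1.3125, 0).

(-1.3125,0); λ=-7 ⇒ h* = (21/16)/7 = 0.1875.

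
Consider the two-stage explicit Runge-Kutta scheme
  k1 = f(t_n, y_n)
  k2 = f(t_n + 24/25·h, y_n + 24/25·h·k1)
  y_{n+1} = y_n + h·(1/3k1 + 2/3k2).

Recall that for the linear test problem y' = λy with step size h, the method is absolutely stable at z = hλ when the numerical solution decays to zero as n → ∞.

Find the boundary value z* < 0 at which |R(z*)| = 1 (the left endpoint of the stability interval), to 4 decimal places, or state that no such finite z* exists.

On y'=λy, z=hλ:
  k1=λy_n ⇒ h·k1=z·y_n;  k2=λ(1+24/25z)y_n ⇒ h·k2=z(1+24/25z)y_n
  y_{n+1}/y_n = 1 + 1/3z + 2/3z(1+24/25z) = 1 + z + 16/25z²
  Hence R(z) = 1 + z + 16/25z².

Boundary: |R(x)|=1, x<0.
x=-1.7: |R|=1.1496
R=1: x+16/25x²=0 ⇒ x=−25/16=-1.5625; min R=1−1/(4·16/25)=0.6094>−1
Confirm numerically:
  x=-0.974: |R|=0.63315 <1
  x=-0.913: |R|=0.62048 <1
  x=-0.790: |R|=0.60942 <1
  x=-1.858: |R|=1.35138 >1
  x=-1.661: |R|=1.10471 >1
So |R|<1 on (-1.5625, 0).

z* = -1.5625.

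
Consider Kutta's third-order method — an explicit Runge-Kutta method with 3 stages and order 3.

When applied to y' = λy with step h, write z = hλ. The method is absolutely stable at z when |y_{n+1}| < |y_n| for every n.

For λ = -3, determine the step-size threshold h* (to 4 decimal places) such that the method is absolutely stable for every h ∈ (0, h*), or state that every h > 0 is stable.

Set f=λy, z=hλ:
  order 3, 3-stage ⇒ R(z)=1+z+z^2/2+z^3/6
  (e.g. R(-1.79)=-0.14384, |R|=0.14384)

Boundary: |R(x)|=1, x<0.
x=-1.79: |R|=0.1438
|R(-1.81)|=0.1602 |R(-1.23)|=0.2163 |R(-0.52)|=0.5918
Bisect:
  x_lo=-3.1758 |R|=2.4714  x_hi=-0.3656 |R|=0.6931
  mid=-1.77070 |R|=0.12831 →hi
  mid=-2.47327 |R|=0.93626 →hi
  mid=-2.82456 |R|=1.59127 →lo
  mid=-2.64891 |R|=1.23833 →lo
  mid=-2.56109 |R|=1.08128 →lo
  mid=-2.51718 |R|=1.00731 →lo
  mid=-2.49523 |R|=0.97143 →hi
  mid=-2.50620 |R|=0.98928 →hi
  mid=-2.51169 |R|=0.99827 →hi
  ...
  [-2.51289,-2.51272] ⇒ x*=-2.5127
Interval (-2.5127, 0).

(-2.5127,0); λ=-3 ⇒ h* = 0.8376.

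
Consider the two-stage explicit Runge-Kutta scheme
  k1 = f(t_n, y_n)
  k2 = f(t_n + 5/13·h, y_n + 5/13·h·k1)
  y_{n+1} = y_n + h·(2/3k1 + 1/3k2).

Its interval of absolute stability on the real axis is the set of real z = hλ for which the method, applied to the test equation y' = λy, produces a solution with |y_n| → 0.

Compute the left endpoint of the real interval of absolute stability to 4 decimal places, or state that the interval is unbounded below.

left endpoint -7.8000.

Test eqn y'=λy, z=hλ:
  k1=λy_n ⇒ h·k1=z·y_n;  k2=λ(1+5/13z)y_n ⇒ h·k2=z(1+5/13z)y_n
  y_{n+1}/y_n = 1 + 2/3z + 1/3z(1+5/13z) = 1 + z + 5/39z²
  ⇒ R(z) = 1 + z + 5/39z².

Solve |R(x)|<1 on ℝ⁻.
x=-1.74: |R|=0.3518
R=1: x+5/39x²=0 ⇒ x=−39/5=-7.8000; min R=1−1/(4·5/39)=-0.9500>−1
Confirm numerically:
  x=-7.475: |R|=0.68854 <1
  x=-4.114: |R|=0.94413 <1
  x=-3.370: |R|=0.91399 <1
  x=-8.340: |R|=1.57738 >1
  x=-8.007: |R|=1.21249 >1
Interval (-7.8000, 0).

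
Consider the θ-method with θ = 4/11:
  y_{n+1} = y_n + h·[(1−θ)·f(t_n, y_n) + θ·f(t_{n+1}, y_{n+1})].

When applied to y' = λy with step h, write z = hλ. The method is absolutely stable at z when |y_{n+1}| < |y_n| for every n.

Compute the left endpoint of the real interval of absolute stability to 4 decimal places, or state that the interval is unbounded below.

Set f=λy, z=hλ:
  y_{n+1} = y_n + z·[7/11·y_n + 4/11·y_{n+1}] ⇒ (1 − 4/11z)y_{n+1} = (1 + 7/11z)y_n
  R(z) = (1 + 7/11z)/(1 − 4/11z).

Need |R(x)|<1, x<0.
x=-1.53: |R|=0.0169
R=−1: 1+7/11x = −1+4/11x ⇒ -3/11x=2 ⇒ x=2/(-3/11)=-7.3333
Confirm numerically:
  x=-6.319: |R|=0.91612 <1
  x=-4.849: |R|=0.75480 <1
  x=-4.718: |R|=0.73735 <1
  x=-7.714: |R|=1.02728 >1
  x=-7.711: |R|=1.02708 >1
Interval (-7.3333, 0).

z* = -7.3333.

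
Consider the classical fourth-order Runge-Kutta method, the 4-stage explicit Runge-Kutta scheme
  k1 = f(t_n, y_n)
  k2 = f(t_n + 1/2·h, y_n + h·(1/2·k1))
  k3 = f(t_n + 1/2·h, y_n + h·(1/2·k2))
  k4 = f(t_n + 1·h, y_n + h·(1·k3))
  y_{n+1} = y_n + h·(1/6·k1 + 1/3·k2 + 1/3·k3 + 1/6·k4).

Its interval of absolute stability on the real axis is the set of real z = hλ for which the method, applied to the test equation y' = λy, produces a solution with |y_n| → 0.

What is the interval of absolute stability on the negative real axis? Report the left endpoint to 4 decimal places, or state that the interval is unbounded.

Test eqn y'=λy, z=hλ:
  order 4, 4-stage ⇒ R(z)=1+z+z^2/2+z^3/6+z^4/24
  (e.g. R(-0.91)=0.40703, |R|=0.40703)

Boundary: |R(x)|=1, x<0.
x=-0.91: |R|=0.4070
|R(-1.49)|=0.2741 |R(-0.98)|=0.3818 |R(-0.97)|=0.3852
Bisect:
  x_lo=-3.1523 |R|=1.7099  x_hi=-0.0854 |R|=0.9182
  mid=-1.61887 |R|=0.27057 →hi
  mid=-2.38561 |R|=0.54669 →hi
  mid=-2.76898 |R|=0.97567 →hi
  mid=-2.96066 |R|=1.29823 →lo
  mid=-2.86482 |R|=1.12667 →lo
  mid=-2.81690 |R|=1.04870 →lo
  mid=-2.79294 |R|=1.01158 →lo
  ...
  [-2.78545,-2.78526] ⇒ x*=-2.7853
Interval (-2.7853, 0).

(-2.7853, 0).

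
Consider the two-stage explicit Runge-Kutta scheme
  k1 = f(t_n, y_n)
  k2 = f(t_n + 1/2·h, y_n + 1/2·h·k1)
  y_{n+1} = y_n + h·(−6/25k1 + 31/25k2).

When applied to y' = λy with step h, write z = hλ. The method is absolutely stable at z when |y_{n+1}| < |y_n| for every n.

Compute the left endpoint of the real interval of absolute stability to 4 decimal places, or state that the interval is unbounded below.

left endpoint -1.6129.

With y'=λy (z=hλ):
  k1=λy_n ⇒ h·k1=z·y_n;  k2=λ(1+1/2z)y_n ⇒ h·k2=z(1+1/2z)y_n
  y_{n+1}/y_n = 1 − 6/25z + 31/25z(1+1/2z) = 1 + z + 31/50z²
  so R(z) = 1 + z + 31/50z².

Find x<0 with |R(x)|<1.
x=-1.14: |R|=0.6658
R=1: x+31/50x²=0 ⇒ x=−50/31=-1.6129; min R=1−1/(4·31/50)=0.5968>−1
Confirm numerically:
  x=-1.424: |R|=0.83322 <1
  x=-1.341: |R|=0.77393 <1
  x=-1.246: |R|=0.71656 <1
  x=-0.948: |R|=0.60920 <1
  x=-2.094: |R|=1.62460 >1
  x=-1.941: |R|=1.39484 >1
  x=-1.748: |R|=1.14641 >1
Stable set (-1.6129, 0).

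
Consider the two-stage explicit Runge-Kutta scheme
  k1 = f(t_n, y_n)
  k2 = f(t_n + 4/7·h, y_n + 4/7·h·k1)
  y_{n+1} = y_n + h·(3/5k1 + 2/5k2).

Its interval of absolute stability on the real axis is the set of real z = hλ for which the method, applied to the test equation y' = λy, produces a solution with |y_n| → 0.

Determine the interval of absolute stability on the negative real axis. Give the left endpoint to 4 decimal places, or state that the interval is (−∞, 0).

On y'=λy, z=hλ:
  k1=λy_n ⇒ h·k1=z·y_n;  k2=λ(1+4/7z)y_n ⇒ h·k2=z(1+4/7z)y_n
  y_{n+1}/y_n = 1 + 3/5z + 2/5z(1+4/7z) = 1 + z + 8/35z²
  Hence R(z) = 1 + z + 8/35z².

Find x<0 with |R(x)|<1.
x=-0.78: |R|=0.3591
R=1: x+8/35x²=0 ⇒ x=−35/8=-4.3750; min R=1−1/(4·8/35)=-0.0938>−1
Confirm numerically:
  x=-4.044: |R|=0.69404 <1
  x=-2.813: |R|=0.00432 <1
  x=-2.708: |R|=0.03183 <1
  x=-4.946: |R|=1.64552 >1
  x=-4.724: |R|=1.37684 >1
  x=-4.640: |R|=1.28105 >1
So |R|<1 on (-4.3750, 0).

(-4.3750, 0).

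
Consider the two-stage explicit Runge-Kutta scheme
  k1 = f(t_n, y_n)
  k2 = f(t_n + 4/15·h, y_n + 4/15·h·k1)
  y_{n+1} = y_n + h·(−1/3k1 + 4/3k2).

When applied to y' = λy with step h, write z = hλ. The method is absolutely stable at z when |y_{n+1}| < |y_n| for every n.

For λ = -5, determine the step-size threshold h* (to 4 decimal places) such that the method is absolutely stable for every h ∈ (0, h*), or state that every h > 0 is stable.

(-2.8125,0); λ=-5 ⇒ h* = (45/16)/5 = 0.5625.

Set f=λy, z=hλ:
  k1=λy_n ⇒ h·k1=z·y_n;  k2=λ(1+4/15z)y_n ⇒ h·k2=z(1+4/15z)y_n
  y_{n+1}/y_n = 1 − 1/3z + 4/3z(1+4/15z) = 1 + z + 16/45z²
  R(z) = 1 + z + 16/45z².

Find x<0 with |R(x)|<1.
x=-1.79: |R|=0.3492
R=1: x+16/45x²=0 ⇒ x=−45/16=-2.8125; min R=1−1/(4·16/45)=0.2969>−1
Confirm numerically:
  x=-2.745: |R|=0.93412 <1
  x=-1.514: |R|=0.30100 <1
  x=-1.139: |R|=0.32227 <1
  x=-1.138: |R|=0.32246 <1
  x=-3.196: |R|=1.43579 >1
  x=-3.131: |R|=1.35457 >1
  x=-2.923: |R|=1.11484 >1
So |R|<1 on (-2.8125, 0).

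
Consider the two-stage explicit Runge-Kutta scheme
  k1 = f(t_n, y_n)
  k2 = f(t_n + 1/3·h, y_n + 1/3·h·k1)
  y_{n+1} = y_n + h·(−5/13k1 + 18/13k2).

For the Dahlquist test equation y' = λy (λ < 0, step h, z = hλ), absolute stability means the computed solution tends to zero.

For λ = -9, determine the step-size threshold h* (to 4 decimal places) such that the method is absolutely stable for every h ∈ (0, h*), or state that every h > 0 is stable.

(-2.1667,0); λ=-9 ⇒ h* = (13/6)/9 = 0.2407.

With y'=λy (z=hλ):
  k1=λy_n ⇒ h·k1=z·y_n;  k2=λ(1+1/3z)y_n ⇒ h·k2=z(1+1/3z)y_n
  y_{n+1}/y_n = 1 − 5/13z + 18/13z(1+1/3z) = 1 + z + 6/13z²
  R(z) = 1 + z + 6/13z².

Boundary: |R(x)|=1, x<0.
x=-1.53: |R|=0.5504
R=1: x+6/13x²=0 ⇒ x=−13/6=-2.1667; min R=1−1/(4·6/13)=0.4583>−1
Confirm numerically:
  x=-1.559: |R|=0.56276 <1
  x=-1.269: |R|=0.47424 <1
  x=-0.974: |R|=0.46385 <1
  x=-0.973: |R|=0.46395 <1
  x=-2.274: |R|=1.11265 >1
  x=-2.203: |R|=1.03694 >1
So |R|<1 on (-2.1667, 0).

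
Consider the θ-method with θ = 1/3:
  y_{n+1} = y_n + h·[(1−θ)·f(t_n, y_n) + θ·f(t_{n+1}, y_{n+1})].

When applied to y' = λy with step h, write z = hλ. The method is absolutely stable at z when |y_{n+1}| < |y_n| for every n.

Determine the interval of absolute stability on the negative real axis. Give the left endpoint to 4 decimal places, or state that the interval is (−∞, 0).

On y'=λy, z=hλ:
  y_{n+1} = y_n + z·[2/3·y_n + 1/3·y_{n+1}] ⇒ (1 − 1/3z)y_{n+1} = (1 + 2/3z)y_n
  ⇒ R(z) = (1 + 2/3z)/(1 − 1/3z).

Boundary: |R(x)|=1, x<0.
x=-0.48: |R|=0.5862
R=−1: 1+2/3x = −1+1/3x ⇒ -1/3x=2 ⇒ x=2/(-1/3)=-6.0000
Confirm numerically:
  x=-5.822: |R|=0.97982 <1
  x=-5.173: |R|=0.89881 <1
  x=-5.152: |R|=0.89598 <1
  x=-3.148: |R|=0.53611 <1
  x=-6.526: |R|=1.05522 >1
  x=-6.057: |R|=1.00629 >1
  x=-6.035: |R|=1.00387 >1
Interval (-6.0000, 0).

z∈(-6.0000,0).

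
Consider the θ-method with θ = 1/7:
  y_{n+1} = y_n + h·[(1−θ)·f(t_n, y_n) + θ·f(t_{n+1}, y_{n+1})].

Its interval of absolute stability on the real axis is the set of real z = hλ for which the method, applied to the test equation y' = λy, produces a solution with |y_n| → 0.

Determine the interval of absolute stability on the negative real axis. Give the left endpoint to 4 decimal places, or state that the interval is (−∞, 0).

On y'=λy, z=hλ:
  y_{n+1} = y_n + z·[6/7·y_n + 1/7·y_{n+1}] ⇒ (1 − 1/7z)y_{n+1} = (1 + 6/7z)y_n
  ⇒ R(z) = (1 + 6/7z)/(1 − 1/7z).

Need |R(x)|<1, x<0.
x=-0.67: |R|=0.3885
R=−1: 1+6/7x = −1+1/7x ⇒ -5/7x=2 ⇒ x=2/(-5/7)=-2.8000
Confirm numerically:
  x=-2.097: |R|=0.61361 <1
  x=-1.917: |R|=0.50488 <1
  x=-1.900: |R|=0.49438 <1
  x=-1.759: |R|=0.40575 <1
  x=-3.185: |R|=1.18900 >1
  x=-2.952: |R|=1.07637 >1
So |R|<1 on (-2.8000, 0).

z∈(-2.8000,0).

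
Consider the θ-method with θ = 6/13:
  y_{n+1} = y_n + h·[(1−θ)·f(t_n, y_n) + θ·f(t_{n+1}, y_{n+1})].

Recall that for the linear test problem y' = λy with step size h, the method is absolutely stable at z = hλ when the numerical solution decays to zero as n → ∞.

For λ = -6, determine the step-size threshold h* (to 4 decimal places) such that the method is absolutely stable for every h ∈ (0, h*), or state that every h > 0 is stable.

Test eqn y'=λy, z=hλ:
  y_{n+1} = y_n + z·[7/13·y_n + 6/13·y_{n+1}] ⇒ (1 − 6/13z)y_{n+1} = (1 + 7/13z)y_n
  ⇒ R(z) = (1 + 7/13z)/(1 − 6/13z).

Solve |R(x)|<1 on ℝ⁻.
x=-0.83: |R|=0.3999
R=−1: 1+7/13x = −1+6/13x ⇒ -1/13x=2 ⇒ x=2/(-1/13)=-26.0000
Confirm numerically:
  x=-23.925: |R|=0.98675 <1
  x=-19.354: |R|=0.94853 <1
  x=-14.052: |R|=0.87722 <1
  x=-11.530: |R|=0.82392 <1
  x=-26.471: |R|=1.00274 >1
  x=-26.171: |R|=1.00101 >1
  x=-26.046: |R|=1.00027 >1
Interval (-26.0000, 0).

(-26.0000,0); λ=-6 ⇒ h* = (26)/6 = 4.3333.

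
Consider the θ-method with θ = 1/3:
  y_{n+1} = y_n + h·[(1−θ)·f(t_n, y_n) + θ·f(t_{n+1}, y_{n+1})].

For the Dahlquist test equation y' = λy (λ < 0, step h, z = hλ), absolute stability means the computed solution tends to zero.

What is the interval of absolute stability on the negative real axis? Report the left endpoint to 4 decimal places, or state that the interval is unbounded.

z∈(-6.0000,0).

Test eqn y'=λy, z=hλ:
  y_{n+1} = y_n + z·[2/3·y_n + 1/3·y_{n+1}] ⇒ (1 − 1/3z)y_{n+1} = (1 + 2/3z)y_n
  ⇒ R(z) = (1 + 2/3z)/(1 − 1/3z).

Boundary: |R(x)|=1, x<0.
x=-1.2: |R|=0.1429
R=−1: 1+2/3x = −1+1/3x ⇒ -1/3x=2 ⇒ x=2/(-1/3)=-6.0000
Confirm numerically:
  x=-5.163: |R|=0.89746 <1
  x=-4.209: |R|=0.75156 <1
  x=-3.944: |R|=0.70392 <1
  x=-3.470: |R|=0.60896 <1
  x=-6.582: |R|=1.06074 >1
  x=-6.258: |R|=1.02787 >1
Interval (-6.0000, 0).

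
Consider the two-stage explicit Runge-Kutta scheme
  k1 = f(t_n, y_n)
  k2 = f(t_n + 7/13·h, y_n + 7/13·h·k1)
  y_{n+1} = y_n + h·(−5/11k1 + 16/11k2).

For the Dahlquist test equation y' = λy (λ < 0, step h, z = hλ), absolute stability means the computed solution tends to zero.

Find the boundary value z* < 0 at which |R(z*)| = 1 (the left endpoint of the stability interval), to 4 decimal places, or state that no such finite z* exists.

z* = -1.2768.

With y'=λy (z=hλ):
  k1=λy_n ⇒ h·k1=z·y_n;  k2=λ(1+7/13z)y_n ⇒ h·k2=z(1+7/13z)y_n
  y_{n+1}/y_n = 1 − 5/11z + 16/11z(1+7/13z) = 1 + z + 112/143z²
  R(z) = 1 + z + 112/143z².

Need |R(x)|<1, x<0.
x=-0.65: |R|=0.6809
R=1: x+112/143x²=0 ⇒ x=−143/112=-1.2768; min R=1−1/(4·112/143)=0.6808>−1
Confirm numerically:
  x=-1.210: |R|=0.93671 <1
  x=-1.063: |R|=0.82201 <1
  x=-1.058: |R|=0.81870 <1
  x=-0.716: |R|=0.68552 <1
  x=-1.658: |R|=1.49503 >1
  x=-1.370: |R|=1.10002 >1
  x=-1.338: |R|=1.06415 >1
Stable set (-1.2768, 0).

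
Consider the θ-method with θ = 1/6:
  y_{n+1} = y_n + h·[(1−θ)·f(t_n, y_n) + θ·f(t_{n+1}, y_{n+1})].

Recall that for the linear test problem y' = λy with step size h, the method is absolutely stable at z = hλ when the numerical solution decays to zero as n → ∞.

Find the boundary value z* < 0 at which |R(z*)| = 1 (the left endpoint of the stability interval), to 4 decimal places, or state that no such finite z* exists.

Set f=λy, z=hλ:
  y_{n+1} = y_n + z·[5/6·y_n + 1/6·y_{n+1}] ⇒ (1 − 1/6z)y_{n+1} = (1 + 5/6z)y_n
  Hence R(z) = (1 + 5/6z)/(1 − 1/6z).

Solve |R(x)|<1 on ℝ⁻.
x=-1.67: |R|=0.3064
R=−1: 1+5/6x = −1+1/6x ⇒ -2/3x=2 ⇒ x=2/(-2/3)=-3.0000
Confirm numerically:
  x=-1.870: |R|=0.42567 <1
  x=-1.458: |R|=0.17297 <1
  x=-1.375: |R|=0.11864 <1
  x=-1.326: |R|=0.08600 <1
  x=-3.463: |R|=1.19571 >1
  x=-3.323: |R|=1.13858 >1
Stable set (-3.0000, 0).

left endpoint -3.0000.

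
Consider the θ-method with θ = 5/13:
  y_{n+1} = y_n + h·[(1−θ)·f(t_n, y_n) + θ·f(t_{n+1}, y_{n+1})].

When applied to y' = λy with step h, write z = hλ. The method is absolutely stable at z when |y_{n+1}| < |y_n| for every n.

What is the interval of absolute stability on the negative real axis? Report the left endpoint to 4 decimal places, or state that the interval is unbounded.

(-8.6667, 0).

With y'=λy (z=hλ):
  y_{n+1} = y_n + z·[8/13·y_n + 5/13·y_{n+1}] ⇒ (1 − 5/13z)y_{n+1} = (1 + 8/13z)y_n
  R(z) = (1 + 8/13z)/(1 − 5/13z).

Solve |R(x)|<1 on ℝ⁻.
x=-1.18: |R|=0.1884
R=−1: 1+8/13x = −1+5/13x ⇒ -3/13x=2 ⇒ x=2/(-3/13)=-8.6667
Confirm numerically:
  x=-8.287: |R|=0.97908 <1
  x=-7.199: |R|=0.91013 <1
  x=-6.940: |R|=0.89140 <1
  x=-3.974: |R|=0.57171 <1
  x=-9.218: |R|=1.02799 >1
  x=-9.028: |R|=1.01864 >1
So |R|<1 on (-8.6667, 0).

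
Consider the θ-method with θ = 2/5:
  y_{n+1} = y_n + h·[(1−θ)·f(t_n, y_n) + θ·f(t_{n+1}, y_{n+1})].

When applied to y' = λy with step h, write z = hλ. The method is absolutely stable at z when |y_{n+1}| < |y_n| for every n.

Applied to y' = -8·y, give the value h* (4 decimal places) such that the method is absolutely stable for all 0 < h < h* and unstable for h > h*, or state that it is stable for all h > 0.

(-10.0000,0); λ=-8 ⇒ h* = (10)/8 = 1.2500.

Set f=λy, z=hλ:
  y_{n+1} = y_n + z·[3/5·y_n + 2/5·y_{n+1}] ⇒ (1 − 2/5z)y_{n+1} = (1 + 3/5z)y_n
  so R(z) = (1 + 3/5z)/(1 − 2/5z).

Boundary: |R(x)|=1, x<0.
x=-1.34: |R|=0.1276
R=−1: 1+3/5x = −1+2/5x ⇒ -1/5x=2 ⇒ x=2/(-1/5)=-10.0000
Confirm numerically:
  x=-9.510: |R|=0.97960 <1
  x=-7.355: |R|=0.86580 <1
  x=-6.735: |R|=0.82323 <1
  x=-5.252: |R|=0.69376 <1
  x=-10.225: |R|=1.00884 >1
  x=-10.159: |R|=1.00628 >1
  x=-10.030: |R|=1.00120 >1
Interval (-10.0000, 0).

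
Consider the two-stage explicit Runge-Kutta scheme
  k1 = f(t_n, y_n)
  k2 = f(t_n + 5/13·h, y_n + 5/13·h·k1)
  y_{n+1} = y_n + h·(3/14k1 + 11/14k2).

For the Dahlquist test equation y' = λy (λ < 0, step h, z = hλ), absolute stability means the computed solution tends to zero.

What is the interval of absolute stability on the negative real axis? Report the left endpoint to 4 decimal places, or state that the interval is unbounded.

(-3.3091, 0).

Set f=λy, z=hλ:
  k1=λy_n ⇒ h·k1=z·y_n;  k2=λ(1+5/13z)y_n ⇒ h·k2=z(1+5/13z)y_n
  y_{n+1}/y_n = 1 + 3/14z + 11/14z(1+5/13z) = 1 + z + 55/182z²
  ⇒ R(z) = 1 + z + 55/182z².

Need |R(x)|<1, x<0.
x=-1.62: |R|=0.1731
R=1: x+55/182x²=0 ⇒ x=−182/55=-3.3091; min R=1−1/(4·55/182)=0.1727>−1
Confirm numerically:
  x=-3.221: |R|=0.91425 <1
  x=-2.224: |R|=0.27072 <1
  x=-1.560: |R|=0.17543 <1
  x=-3.576: |R|=1.28844 >1
  x=-3.410: |R|=1.10399 >1
  x=-3.370: |R|=1.06203 >1
Interval (-3.3091, 0).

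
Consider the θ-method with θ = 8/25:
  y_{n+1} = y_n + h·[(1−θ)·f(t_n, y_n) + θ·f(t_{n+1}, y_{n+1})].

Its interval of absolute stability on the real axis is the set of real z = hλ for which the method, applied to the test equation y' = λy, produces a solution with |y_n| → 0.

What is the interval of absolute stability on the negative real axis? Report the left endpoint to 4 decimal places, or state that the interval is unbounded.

On y'=λy, z=hλ:
  y_{n+1} = y_n + z·[17/25·y_n + 8/25·y_{n+1}] ⇒ (1 − 8/25z)y_{n+1} = (1 + 17/25z)y_n
  ⇒ R(z) = (1 + 17/25z)/(1 − 8/25z).

Boundary: |R(x)|=1, x<0.
x=-1.46: |R|=0.0049
R=−1: 1+17/25x = −1+8/25x ⇒ -9/25x=2 ⇒ x=2/(-9/25)=-5.5556
Confirm numerically:
  x=-5.304: |R|=0.96643 <1
  x=-5.005: |R|=0.92382 <1
  x=-4.769: |R|=0.88791 <1
  x=-3.592: |R|=0.67113 <1
  x=-5.958: |R|=1.04985 >1
  x=-5.918: |R|=1.04509 >1
  x=-5.835: |R|=1.03509 >1
Interval (-5.5556, 0).

z∈(-5.5556,0).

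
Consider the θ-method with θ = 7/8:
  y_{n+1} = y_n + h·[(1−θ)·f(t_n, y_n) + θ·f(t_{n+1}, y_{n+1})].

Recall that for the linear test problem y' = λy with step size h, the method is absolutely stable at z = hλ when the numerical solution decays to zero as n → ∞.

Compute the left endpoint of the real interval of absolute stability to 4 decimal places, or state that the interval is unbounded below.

unbounded; (−∞, 0).

On y'=λy, z=hλ:
  y_{n+1} = y_n + z·[1/8·y_n + 7/8·y_{n+1}] ⇒ (1 − 7/8z)y_{n+1} = (1 + 1/8z)y_n
  ⇒ R(z) = (1 + 1/8z)/(1 − 7/8z).

Need |R(x)|<1, x<0.
x=-1.35: |R|=0.3811
x=-2: |R|=0.2727
x=-10: |R|=0.0256
x=-100: |R|=0.1299
θ=7/8≥1/2 ⇒ |1+1/8x|<|1−7/8x| ∀x<0 ⇒ stable on all of ℝ⁻.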